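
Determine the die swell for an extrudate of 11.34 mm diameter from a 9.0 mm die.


Die swell ratio = D_extrudate / D_die
= 11.34 / 9.0
= 1.26

Die swell = 1.26


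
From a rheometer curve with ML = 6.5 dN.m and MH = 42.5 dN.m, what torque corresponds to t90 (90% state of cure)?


M90 = ML + 0.9 * (MH - ML)
M90 = 6.5 + 0.9 * (42.5 - 6.5)
M90 = 6.5 + 0.9 * 36.0
M90 = 38.9 dN.m

38.9 dN.m


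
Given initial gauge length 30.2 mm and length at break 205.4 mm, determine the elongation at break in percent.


Elongation = (Lf - L0) / L0 * 100
= (205.4 - 30.2) / 30.2 * 100
= 175.2 / 30.2 * 100
= 580.1%

580.1%


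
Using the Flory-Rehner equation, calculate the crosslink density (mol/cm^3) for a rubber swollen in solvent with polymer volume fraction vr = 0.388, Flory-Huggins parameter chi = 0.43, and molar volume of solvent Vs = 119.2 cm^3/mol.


ln(1 - vr) = ln(1 - 0.388) = -0.4910
Numerator = -((-0.4910) + 0.388 + 0.43 * 0.388^2) = 0.0383
Denominator = 119.2 * (0.388^(1/3) - 0.388/2) = 63.8153
nu = 0.0383 / 63.8153 = 6.0000e-04 mol/cm^3

6.0000e-04 mol/cm^3


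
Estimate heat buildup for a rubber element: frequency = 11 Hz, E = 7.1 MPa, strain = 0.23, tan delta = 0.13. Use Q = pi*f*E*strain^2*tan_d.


Q = pi * f * E * strain^2 * tan_d
= pi * 11 * 7.1 * 0.23^2 * 0.13
= pi * 11 * 7.1 * 0.0529 * 0.13
= 1.6873

Q = 1.6873


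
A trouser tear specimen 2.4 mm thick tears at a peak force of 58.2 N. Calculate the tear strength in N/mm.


Tear strength = force / thickness
= 58.2 / 2.4
= 24.25 N/mm

24.25 N/mm


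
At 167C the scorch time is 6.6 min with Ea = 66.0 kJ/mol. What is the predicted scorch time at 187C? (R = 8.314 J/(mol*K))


Convert temperatures: T1 = 167 + 273.15 = 440.15 K, T2 = 187 + 273.15 = 460.15 K
ts2_new = 6.6 * exp(66000 / 8.314 * (1/460.15 - 1/440.15))
1/T2 - 1/T1 = -9.8748e-05
ts2_new = 3.01 min

3.01 min


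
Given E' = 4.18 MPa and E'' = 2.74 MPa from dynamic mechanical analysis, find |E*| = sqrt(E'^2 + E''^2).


|E*| = sqrt(E'^2 + E''^2)
= sqrt(4.18^2 + 2.74^2)
= sqrt(17.4724 + 7.5076)
= 4.998 MPa

4.998 MPa


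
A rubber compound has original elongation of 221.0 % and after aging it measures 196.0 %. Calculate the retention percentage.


Retention = aged / original * 100
= 196.0 / 221.0 * 100
= 88.7%

88.7%


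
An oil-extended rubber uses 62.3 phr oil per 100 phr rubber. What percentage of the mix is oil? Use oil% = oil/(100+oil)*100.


Oil % = oil / (100 + oil) * 100
= 62.3 / (100 + 62.3) * 100
= 62.3 / 162.3 * 100
= 38.39%

38.39%


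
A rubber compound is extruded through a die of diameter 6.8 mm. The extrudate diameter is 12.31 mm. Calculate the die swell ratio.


Die swell ratio = D_extrudate / D_die
= 12.31 / 6.8
= 1.81

Die swell = 1.81


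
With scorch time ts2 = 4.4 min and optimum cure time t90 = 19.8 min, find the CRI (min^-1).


CRI = 100 / (t90 - ts2)
= 100 / (19.8 - 4.4)
= 100 / 15.4
= 6.49 min^-1

6.49 min^-1


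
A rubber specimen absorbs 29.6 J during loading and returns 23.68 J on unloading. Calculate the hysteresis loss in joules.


Hysteresis loss = loading - unloading
= 29.6 - 23.68
= 5.92 J

5.92 J


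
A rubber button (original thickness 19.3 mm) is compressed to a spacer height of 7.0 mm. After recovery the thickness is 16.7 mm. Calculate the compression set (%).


CS = (t0 - recovered) / (t0 - ts) * 100
= (19.3 - 16.7) / (19.3 - 7.0) * 100
= 2.6 / 12.3 * 100
= 21.1%

21.1%


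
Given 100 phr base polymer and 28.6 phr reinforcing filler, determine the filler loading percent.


Filler % = filler / (rubber + filler) * 100
= 28.6 / (100 + 28.6) * 100
= 28.6 / 128.6 * 100
= 22.24%

22.24%


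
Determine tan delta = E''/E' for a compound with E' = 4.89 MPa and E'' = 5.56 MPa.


tan delta = E'' / E'
= 5.56 / 4.89
= 1.137

tan delta = 1.137


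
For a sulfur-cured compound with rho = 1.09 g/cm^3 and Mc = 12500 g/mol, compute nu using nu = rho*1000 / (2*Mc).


nu = rho * 1000 / (2 * Mc)
nu = 1.09 * 1000 / (2 * 12500)
nu = 1090.0 / 25000
nu = 0.0436 mol/L

0.0436 mol/L


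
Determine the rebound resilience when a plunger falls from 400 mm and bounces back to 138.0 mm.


Resilience = h_rebound / h_drop * 100
= 138.0 / 400 * 100
= 34.5%

34.5%


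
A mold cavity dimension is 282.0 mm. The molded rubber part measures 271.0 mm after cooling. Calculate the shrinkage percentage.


Shrinkage = (mold - part) / mold * 100
= (282.0 - 271.0) / 282.0 * 100
= 11.0 / 282.0 * 100
= 3.9%

3.9%


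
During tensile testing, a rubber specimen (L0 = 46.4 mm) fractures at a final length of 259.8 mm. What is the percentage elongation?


Elongation = (Lf - L0) / L0 * 100
= (259.8 - 46.4) / 46.4 * 100
= 213.4 / 46.4 * 100
= 459.9%

459.9%


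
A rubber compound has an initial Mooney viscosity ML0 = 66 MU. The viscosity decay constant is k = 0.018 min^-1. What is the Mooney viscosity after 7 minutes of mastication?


ML = ML0 * exp(-k * t)
ML = 66 * exp(-0.018 * 7)
ML = 66 * 0.8816
ML = 58.19 MU

58.19 MU


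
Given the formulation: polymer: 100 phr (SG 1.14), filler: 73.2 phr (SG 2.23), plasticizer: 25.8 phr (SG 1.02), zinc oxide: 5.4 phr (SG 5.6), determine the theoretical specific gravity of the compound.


Sum of weights = 204.4
Volume contributions:
  polymer: 100/1.14 = 87.7193
  filler: 73.2/2.23 = 32.8251
  plasticizer: 25.8/1.02 = 25.2941
  zinc oxide: 5.4/5.6 = 0.9643
Sum of volumes = 146.8028
SG = 204.4 / 146.8028 = 1.392

SG = 1.392


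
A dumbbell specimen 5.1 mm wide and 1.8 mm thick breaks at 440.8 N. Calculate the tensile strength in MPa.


Area = width * thickness = 5.1 * 1.8 = 9.18 mm^2
TS = force / area = 440.8 / 9.18 = 48.02 MPa

48.02 MPa


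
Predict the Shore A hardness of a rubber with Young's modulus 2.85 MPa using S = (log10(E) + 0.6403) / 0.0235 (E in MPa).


log10(E) = 0.0235*S - 0.6403  =>  S = (log10(E) + 0.6403) / 0.0235
log10(2.85) = 0.454845
S = (0.454845 + 0.6403) / 0.0235 = 1.095145 / 0.0235
S = 46.6

Shore A = 46.6


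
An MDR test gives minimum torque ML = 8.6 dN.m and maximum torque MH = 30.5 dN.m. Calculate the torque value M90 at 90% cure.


M90 = ML + 0.9 * (MH - ML)
M90 = 8.6 + 0.9 * (30.5 - 8.6)
M90 = 8.6 + 0.9 * 21.9
M90 = 28.31 dN.m

28.31 dN.m


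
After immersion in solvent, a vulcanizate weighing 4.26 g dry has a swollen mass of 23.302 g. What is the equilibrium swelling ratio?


Q = W_swollen / W_dry
Q = 23.302 / 4.26
Q = 5.47

Q = 5.47


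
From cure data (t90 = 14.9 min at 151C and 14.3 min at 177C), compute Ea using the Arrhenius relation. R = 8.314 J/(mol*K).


T1 = 424.15 K, T2 = 450.15 K
1/T1 - 1/T2 = 1.3617e-04
ln(t1/t2) = ln(14.9/14.3) = 0.0411
Ea = 8.314 * 0.0411 / 1.3617e-04 = 2509.4175 J/mol
Ea = 2.51 kJ/mol

2.51 kJ/mol


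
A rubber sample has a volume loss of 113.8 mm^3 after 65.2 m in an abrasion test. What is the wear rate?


Rate = volume_loss / distance
= 113.8 / 65.2
= 1.745 mm^3/m

1.745 mm^3/m


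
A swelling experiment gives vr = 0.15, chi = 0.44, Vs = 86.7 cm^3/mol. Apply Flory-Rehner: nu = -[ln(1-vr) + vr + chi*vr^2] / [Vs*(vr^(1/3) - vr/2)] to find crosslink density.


ln(1 - vr) = ln(1 - 0.15) = -0.1625
Numerator = -((-0.1625) + 0.15 + 0.44 * 0.15^2) = 0.0026
Denominator = 86.7 * (0.15^(1/3) - 0.15/2) = 39.5637
nu = 0.0026 / 39.5637 = 6.6195e-05 mol/cm^3

6.6195e-05 mol/cm^3


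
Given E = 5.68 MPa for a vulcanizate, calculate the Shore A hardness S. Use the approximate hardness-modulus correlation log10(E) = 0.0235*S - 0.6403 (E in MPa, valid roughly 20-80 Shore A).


log10(E) = 0.0235*S - 0.6403  =>  S = (log10(E) + 0.6403) / 0.0235
log10(5.68) = 0.754348
S = (0.754348 + 0.6403) / 0.0235 = 1.394648 / 0.0235
S = 59.3

Shore A = 59.3


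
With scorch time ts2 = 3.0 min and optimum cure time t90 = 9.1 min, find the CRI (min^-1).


CRI = 100 / (t90 - ts2)
= 100 / (9.1 - 3.0)
= 100 / 6.1
= 16.39 min^-1

16.39 min^-1


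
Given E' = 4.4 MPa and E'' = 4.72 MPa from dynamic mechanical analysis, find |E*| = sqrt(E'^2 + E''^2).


|E*| = sqrt(E'^2 + E''^2)
= sqrt(4.4^2 + 4.72^2)
= sqrt(19.3600 + 22.2784)
= 6.453 MPa

6.453 MPa


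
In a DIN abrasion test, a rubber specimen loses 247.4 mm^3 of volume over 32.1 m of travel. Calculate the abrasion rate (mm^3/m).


Rate = volume_loss / distance
= 247.4 / 32.1
= 7.707 mm^3/m

7.707 mm^3/m


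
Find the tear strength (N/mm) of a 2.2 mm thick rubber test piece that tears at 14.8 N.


Tear strength = force / thickness
= 14.8 / 2.2
= 6.73 N/mm

6.73 N/mm


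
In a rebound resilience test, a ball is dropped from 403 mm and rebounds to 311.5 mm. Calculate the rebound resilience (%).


Resilience = h_rebound / h_drop * 100
= 311.5 / 403 * 100
= 77.3%

77.3%


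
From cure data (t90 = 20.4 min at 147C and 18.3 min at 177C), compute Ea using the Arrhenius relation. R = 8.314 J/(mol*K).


T1 = 420.15 K, T2 = 450.15 K
1/T1 - 1/T2 = 1.5862e-04
ln(t1/t2) = ln(20.4/18.3) = 0.1086
Ea = 8.314 * 0.1086 / 1.5862e-04 = 5693.9746 J/mol
Ea = 5.69 kJ/mol

5.69 kJ/mol


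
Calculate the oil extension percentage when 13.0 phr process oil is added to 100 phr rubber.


Oil % = oil / (100 + oil) * 100
= 13.0 / (100 + 13.0) * 100
= 13.0 / 113.0 * 100
= 11.5%

11.5%


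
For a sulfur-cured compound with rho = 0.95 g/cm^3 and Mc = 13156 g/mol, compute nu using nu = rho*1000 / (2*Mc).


nu = rho * 1000 / (2 * Mc)
nu = 0.95 * 1000 / (2 * 13156)
nu = 950.0 / 26312
nu = 0.0361 mol/L

0.0361 mol/L


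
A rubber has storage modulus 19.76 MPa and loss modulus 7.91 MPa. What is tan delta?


tan delta = E'' / E'
= 7.91 / 19.76
= 0.4003

tan delta = 0.4003


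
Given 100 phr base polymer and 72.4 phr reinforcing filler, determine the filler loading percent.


Filler % = filler / (rubber + filler) * 100
= 72.4 / (100 + 72.4) * 100
= 72.4 / 172.4 * 100
= 42.0%

42.0%


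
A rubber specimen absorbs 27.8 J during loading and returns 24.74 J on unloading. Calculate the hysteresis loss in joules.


Hysteresis loss = loading - unloading
= 27.8 - 24.74
= 3.06 J

3.06 J


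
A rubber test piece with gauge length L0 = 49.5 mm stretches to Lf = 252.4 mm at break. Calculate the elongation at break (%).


Elongation = (Lf - L0) / L0 * 100
= (252.4 - 49.5) / 49.5 * 100
= 202.9 / 49.5 * 100
= 409.9%

409.9%


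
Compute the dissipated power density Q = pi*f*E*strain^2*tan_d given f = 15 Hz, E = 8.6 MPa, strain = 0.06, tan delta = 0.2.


Q = pi * f * E * strain^2 * tan_d
= pi * 15 * 8.6 * 0.06^2 * 0.2
= pi * 15 * 8.6 * 0.0036 * 0.2
= 0.2918

Q = 0.2918


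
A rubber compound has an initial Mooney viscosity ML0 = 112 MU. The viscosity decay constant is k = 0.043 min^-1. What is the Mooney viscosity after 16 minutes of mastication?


ML = ML0 * exp(-k * t)
ML = 112 * exp(-0.043 * 16)
ML = 112 * 0.5026
ML = 56.29 MU

56.29 MU


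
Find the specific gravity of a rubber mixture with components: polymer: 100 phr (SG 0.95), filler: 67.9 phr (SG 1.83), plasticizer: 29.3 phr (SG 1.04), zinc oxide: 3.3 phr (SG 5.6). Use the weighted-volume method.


Sum of weights = 200.5
Volume contributions:
  polymer: 100/0.95 = 105.2632
  filler: 67.9/1.83 = 37.1038
  plasticizer: 29.3/1.04 = 28.1731
  zinc oxide: 3.3/5.6 = 0.5893
Sum of volumes = 171.1293
SG = 200.5 / 171.1293 = 1.172

SG = 1.172


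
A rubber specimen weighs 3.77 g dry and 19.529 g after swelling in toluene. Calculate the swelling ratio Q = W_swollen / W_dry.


Q = W_swollen / W_dry
Q = 19.529 / 3.77
Q = 5.18

Q = 5.18


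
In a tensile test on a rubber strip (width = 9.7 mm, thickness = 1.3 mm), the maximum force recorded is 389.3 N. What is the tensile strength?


Area = width * thickness = 9.7 * 1.3 = 12.61 mm^2
TS = force / area = 389.3 / 12.61 = 30.87 MPa

30.87 MPa


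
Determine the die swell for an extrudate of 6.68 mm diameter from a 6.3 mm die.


Die swell ratio = D_extrudate / D_die
= 6.68 / 6.3
= 1.06

Die swell = 1.06


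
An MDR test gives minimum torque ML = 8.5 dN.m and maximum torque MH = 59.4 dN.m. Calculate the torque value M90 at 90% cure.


M90 = ML + 0.9 * (MH - ML)
M90 = 8.5 + 0.9 * (59.4 - 8.5)
M90 = 8.5 + 0.9 * 50.9
M90 = 54.31 dN.m

54.31 dN.m


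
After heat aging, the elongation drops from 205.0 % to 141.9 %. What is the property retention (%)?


Retention = aged / original * 100
= 141.9 / 205.0 * 100
= 69.2%

69.2%


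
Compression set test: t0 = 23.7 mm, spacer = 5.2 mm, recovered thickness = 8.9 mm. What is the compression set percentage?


CS = (t0 - recovered) / (t0 - ts) * 100
= (23.7 - 8.9) / (23.7 - 5.2) * 100
= 14.8 / 18.5 * 100
= 80.0%

80.0%


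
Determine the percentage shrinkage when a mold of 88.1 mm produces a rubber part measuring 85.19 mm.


Shrinkage = (mold - part) / mold * 100
= (88.1 - 85.19) / 88.1 * 100
= 2.91 / 88.1 * 100
= 3.3%

3.3%


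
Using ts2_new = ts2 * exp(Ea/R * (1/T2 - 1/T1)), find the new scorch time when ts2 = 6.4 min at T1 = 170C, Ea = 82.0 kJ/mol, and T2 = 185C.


Convert temperatures: T1 = 170 + 273.15 = 443.15 K, T2 = 185 + 273.15 = 458.15 K
ts2_new = 6.4 * exp(82000 / 8.314 * (1/458.15 - 1/443.15))
1/T2 - 1/T1 = -7.3881e-05
ts2_new = 3.09 min

3.09 min


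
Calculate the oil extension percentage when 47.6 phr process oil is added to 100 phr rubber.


Oil % = oil / (100 + oil) * 100
= 47.6 / (100 + 47.6) * 100
= 47.6 / 147.6 * 100
= 32.25%

32.25%


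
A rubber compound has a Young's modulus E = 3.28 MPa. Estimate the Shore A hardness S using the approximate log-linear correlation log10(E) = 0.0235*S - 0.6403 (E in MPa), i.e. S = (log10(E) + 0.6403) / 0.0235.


log10(E) = 0.0235*S - 0.6403  =>  S = (log10(E) + 0.6403) / 0.0235
log10(3.28) = 0.515874
S = (0.515874 + 0.6403) / 0.0235 = 1.156174 / 0.0235
S = 49.2

Shore A = 49.2


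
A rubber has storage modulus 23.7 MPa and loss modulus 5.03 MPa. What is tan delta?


tan delta = E'' / E'
= 5.03 / 23.7
= 0.2122

tan delta = 0.2122


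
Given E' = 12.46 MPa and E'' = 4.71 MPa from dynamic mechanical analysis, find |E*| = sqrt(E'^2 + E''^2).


|E*| = sqrt(E'^2 + E''^2)
= sqrt(12.46^2 + 4.71^2)
= sqrt(155.2516 + 22.1841)
= 13.32 MPa

13.32 MPa


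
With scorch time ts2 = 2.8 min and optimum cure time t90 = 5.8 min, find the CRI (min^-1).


CRI = 100 / (t90 - ts2)
= 100 / (5.8 - 2.8)
= 100 / 3.0
= 33.33 min^-1

33.33 min^-1


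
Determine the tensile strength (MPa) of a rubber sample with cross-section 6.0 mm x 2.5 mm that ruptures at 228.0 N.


Area = width * thickness = 6.0 * 2.5 = 15.0 mm^2
TS = force / area = 228.0 / 15.0 = 15.2 MPa

15.2 MPa


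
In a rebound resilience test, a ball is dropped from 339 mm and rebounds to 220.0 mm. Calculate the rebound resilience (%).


Resilience = h_rebound / h_drop * 100
= 220.0 / 339 * 100
= 64.9%

64.9%


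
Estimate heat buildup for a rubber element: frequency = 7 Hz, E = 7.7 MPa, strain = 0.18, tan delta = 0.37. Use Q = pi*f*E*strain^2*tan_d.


Q = pi * f * E * strain^2 * tan_d
= pi * 7 * 7.7 * 0.18^2 * 0.37
= pi * 7 * 7.7 * 0.0324 * 0.37
= 2.0300

Q = 2.0300


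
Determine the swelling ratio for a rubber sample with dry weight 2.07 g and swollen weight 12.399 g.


Q = W_swollen / W_dry
Q = 12.399 / 2.07
Q = 5.99

Q = 5.99


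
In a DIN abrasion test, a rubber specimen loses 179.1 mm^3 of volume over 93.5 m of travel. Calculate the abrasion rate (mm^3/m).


Rate = volume_loss / distance
= 179.1 / 93.5
= 1.916 mm^3/m

1.916 mm^3/m


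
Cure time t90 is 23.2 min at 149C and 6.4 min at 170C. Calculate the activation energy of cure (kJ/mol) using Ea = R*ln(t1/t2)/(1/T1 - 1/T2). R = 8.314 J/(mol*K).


T1 = 422.15 K, T2 = 443.15 K
1/T1 - 1/T2 = 1.1225e-04
ln(t1/t2) = ln(23.2/6.4) = 1.2879
Ea = 8.314 * 1.2879 / 1.1225e-04 = 95383.8836 J/mol
Ea = 95.38 kJ/mol

95.38 kJ/mol


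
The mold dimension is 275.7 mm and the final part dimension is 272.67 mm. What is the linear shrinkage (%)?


Shrinkage = (mold - part) / mold * 100
= (275.7 - 272.67) / 275.7 * 100
= 3.03 / 275.7 * 100
= 1.1%

1.1%


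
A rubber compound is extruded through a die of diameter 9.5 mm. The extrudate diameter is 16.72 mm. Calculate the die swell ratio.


Die swell ratio = D_extrudate / D_die
= 16.72 / 9.5
= 1.76

Die swell = 1.76


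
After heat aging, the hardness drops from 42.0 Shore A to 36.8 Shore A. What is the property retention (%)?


Retention = aged / original * 100
= 36.8 / 42.0 * 100
= 87.6%

87.6%


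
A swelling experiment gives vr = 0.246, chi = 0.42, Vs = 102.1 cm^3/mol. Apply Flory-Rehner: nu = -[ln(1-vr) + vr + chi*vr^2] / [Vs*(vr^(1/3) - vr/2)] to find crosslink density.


ln(1 - vr) = ln(1 - 0.246) = -0.2824
Numerator = -((-0.2824) + 0.246 + 0.42 * 0.246^2) = 0.0109
Denominator = 102.1 * (0.246^(1/3) - 0.246/2) = 51.4158
nu = 0.0109 / 51.4158 = 2.1290e-04 mol/cm^3

2.1290e-04 mol/cm^3


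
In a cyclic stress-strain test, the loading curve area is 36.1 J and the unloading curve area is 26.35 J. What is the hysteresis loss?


Hysteresis loss = loading - unloading
= 36.1 - 26.35
= 9.75 J

9.75 J


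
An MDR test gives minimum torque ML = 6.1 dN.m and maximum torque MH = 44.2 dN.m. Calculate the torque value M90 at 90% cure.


M90 = ML + 0.9 * (MH - ML)
M90 = 6.1 + 0.9 * (44.2 - 6.1)
M90 = 6.1 + 0.9 * 38.1
M90 = 40.39 dN.m

40.39 dN.m


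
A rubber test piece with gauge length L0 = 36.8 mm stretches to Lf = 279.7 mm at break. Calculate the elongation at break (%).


Elongation = (Lf - L0) / L0 * 100
= (279.7 - 36.8) / 36.8 * 100
= 242.9 / 36.8 * 100
= 660.1%

660.1%


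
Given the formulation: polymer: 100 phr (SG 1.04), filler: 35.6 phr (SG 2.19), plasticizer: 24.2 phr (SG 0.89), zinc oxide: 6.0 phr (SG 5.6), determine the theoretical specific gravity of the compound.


Sum of weights = 165.8
Volume contributions:
  polymer: 100/1.04 = 96.1538
  filler: 35.6/2.19 = 16.2557
  plasticizer: 24.2/0.89 = 27.1910
  zinc oxide: 6.0/5.6 = 1.0714
Sum of volumes = 140.6720
SG = 165.8 / 140.6720 = 1.179

SG = 1.179


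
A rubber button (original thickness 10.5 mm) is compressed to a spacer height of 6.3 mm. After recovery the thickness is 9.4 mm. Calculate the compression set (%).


CS = (t0 - recovered) / (t0 - ts) * 100
= (10.5 - 9.4) / (10.5 - 6.3) * 100
= 1.1 / 4.2 * 100
= 26.2%

26.2%


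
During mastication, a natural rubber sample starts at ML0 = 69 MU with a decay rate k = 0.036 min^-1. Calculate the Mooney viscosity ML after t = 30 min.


ML = ML0 * exp(-k * t)
ML = 69 * exp(-0.036 * 30)
ML = 69 * 0.3396
ML = 23.43 MU

23.43 MU


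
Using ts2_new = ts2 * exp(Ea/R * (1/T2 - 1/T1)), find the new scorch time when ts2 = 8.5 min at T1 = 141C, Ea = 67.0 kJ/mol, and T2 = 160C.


Convert temperatures: T1 = 141 + 273.15 = 414.15 K, T2 = 160 + 273.15 = 433.15 K
ts2_new = 8.5 * exp(67000 / 8.314 * (1/433.15 - 1/414.15))
1/T2 - 1/T1 = -1.0592e-04
ts2_new = 3.62 min

3.62 min


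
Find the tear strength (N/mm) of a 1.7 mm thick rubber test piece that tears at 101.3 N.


Tear strength = force / thickness
= 101.3 / 1.7
= 59.59 N/mm

59.59 N/mm


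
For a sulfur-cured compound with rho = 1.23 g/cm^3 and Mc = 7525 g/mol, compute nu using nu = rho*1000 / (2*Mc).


nu = rho * 1000 / (2 * Mc)
nu = 1.23 * 1000 / (2 * 7525)
nu = 1230.0 / 15050
nu = 0.0817 mol/L

0.0817 mol/L


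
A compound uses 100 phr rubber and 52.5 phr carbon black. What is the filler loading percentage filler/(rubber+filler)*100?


Filler % = filler / (rubber + filler) * 100
= 52.5 / (100 + 52.5) * 100
= 52.5 / 152.5 * 100
= 34.43%

34.43%


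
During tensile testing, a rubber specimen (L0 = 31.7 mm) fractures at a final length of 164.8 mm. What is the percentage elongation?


Elongation = (Lf - L0) / L0 * 100
= (164.8 - 31.7) / 31.7 * 100
= 133.1 / 31.7 * 100
= 419.9%

419.9%


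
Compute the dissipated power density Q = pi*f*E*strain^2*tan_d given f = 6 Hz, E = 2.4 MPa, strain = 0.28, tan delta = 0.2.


Q = pi * f * E * strain^2 * tan_d
= pi * 6 * 2.4 * 0.28^2 * 0.2
= pi * 6 * 2.4 * 0.0784 * 0.2
= 0.7093

Q = 0.7093


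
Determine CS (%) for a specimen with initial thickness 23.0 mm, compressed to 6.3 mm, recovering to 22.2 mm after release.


CS = (t0 - recovered) / (t0 - ts) * 100
= (23.0 - 22.2) / (23.0 - 6.3) * 100
= 0.8 / 16.7 * 100
= 4.8%

4.8%


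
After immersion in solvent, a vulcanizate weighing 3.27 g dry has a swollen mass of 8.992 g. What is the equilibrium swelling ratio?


Q = W_swollen / W_dry
Q = 8.992 / 3.27
Q = 2.75

Q = 2.75


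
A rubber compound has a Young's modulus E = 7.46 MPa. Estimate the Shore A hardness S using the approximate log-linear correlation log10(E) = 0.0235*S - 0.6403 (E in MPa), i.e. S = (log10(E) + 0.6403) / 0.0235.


log10(E) = 0.0235*S - 0.6403  =>  S = (log10(E) + 0.6403) / 0.0235
log10(7.46) = 0.872739
S = (0.872739 + 0.6403) / 0.0235 = 1.513039 / 0.0235
S = 64.4

Shore A = 64.4


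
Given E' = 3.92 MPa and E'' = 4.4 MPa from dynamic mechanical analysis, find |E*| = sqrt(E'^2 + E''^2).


|E*| = sqrt(E'^2 + E''^2)
= sqrt(3.92^2 + 4.4^2)
= sqrt(15.3664 + 19.3600)
= 5.893 MPa

5.893 MPa


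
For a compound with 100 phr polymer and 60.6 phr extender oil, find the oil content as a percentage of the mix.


Oil % = oil / (100 + oil) * 100
= 60.6 / (100 + 60.6) * 100
= 60.6 / 160.6 * 100
= 37.73%

37.73%


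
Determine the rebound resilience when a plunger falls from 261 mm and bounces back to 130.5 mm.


Resilience = h_rebound / h_drop * 100
= 130.5 / 261 * 100
= 50.0%

50.0%


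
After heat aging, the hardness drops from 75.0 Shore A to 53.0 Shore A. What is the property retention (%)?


Retention = aged / original * 100
= 53.0 / 75.0 * 100
= 70.7%

70.7%


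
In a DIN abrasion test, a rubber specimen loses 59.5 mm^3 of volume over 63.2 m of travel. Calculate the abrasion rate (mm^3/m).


Rate = volume_loss / distance
= 59.5 / 63.2
= 0.941 mm^3/m

0.941 mm^3/m


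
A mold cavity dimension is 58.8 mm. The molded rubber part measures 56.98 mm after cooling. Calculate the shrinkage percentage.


Shrinkage = (mold - part) / mold * 100
= (58.8 - 56.98) / 58.8 * 100
= 1.82 / 58.8 * 100
= 3.1%

3.1%


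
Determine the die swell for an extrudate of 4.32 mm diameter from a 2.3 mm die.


Die swell ratio = D_extrudate / D_die
= 4.32 / 2.3
= 1.878

Die swell = 1.878


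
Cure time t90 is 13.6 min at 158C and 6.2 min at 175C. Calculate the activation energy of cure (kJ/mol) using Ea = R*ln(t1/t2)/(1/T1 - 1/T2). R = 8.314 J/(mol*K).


T1 = 431.15 K, T2 = 448.15 K
1/T1 - 1/T2 = 8.7983e-05
ln(t1/t2) = ln(13.6/6.2) = 0.7855
Ea = 8.314 * 0.7855 / 8.7983e-05 = 74228.4537 J/mol
Ea = 74.23 kJ/mol

74.23 kJ/mol


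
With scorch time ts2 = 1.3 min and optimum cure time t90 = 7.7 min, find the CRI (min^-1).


CRI = 100 / (t90 - ts2)
= 100 / (7.7 - 1.3)
= 100 / 6.4
= 15.62 min^-1

15.62 min^-1


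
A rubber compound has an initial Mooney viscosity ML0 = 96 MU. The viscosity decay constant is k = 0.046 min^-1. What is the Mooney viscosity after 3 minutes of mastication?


ML = ML0 * exp(-k * t)
ML = 96 * exp(-0.046 * 3)
ML = 96 * 0.8711
ML = 83.63 MU

83.63 MU


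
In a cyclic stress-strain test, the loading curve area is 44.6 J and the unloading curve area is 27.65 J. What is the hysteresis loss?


Hysteresis loss = loading - unloading
= 44.6 - 27.65
= 16.95 J

16.95 J


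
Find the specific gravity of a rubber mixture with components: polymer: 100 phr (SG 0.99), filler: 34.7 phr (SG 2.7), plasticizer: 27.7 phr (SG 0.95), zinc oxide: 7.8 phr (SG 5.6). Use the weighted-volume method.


Sum of weights = 170.2
Volume contributions:
  polymer: 100/0.99 = 101.0101
  filler: 34.7/2.7 = 12.8519
  plasticizer: 27.7/0.95 = 29.1579
  zinc oxide: 7.8/5.6 = 1.3929
Sum of volumes = 144.4127
SG = 170.2 / 144.4127 = 1.179

SG = 1.179


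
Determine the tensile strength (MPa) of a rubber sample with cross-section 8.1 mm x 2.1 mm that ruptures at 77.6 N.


Area = width * thickness = 8.1 * 2.1 = 17.01 mm^2
TS = force / area = 77.6 / 17.01 = 4.56 MPa

4.56 MPa


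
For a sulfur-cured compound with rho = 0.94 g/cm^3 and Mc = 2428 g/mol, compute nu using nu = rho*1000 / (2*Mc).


nu = rho * 1000 / (2 * Mc)
nu = 0.94 * 1000 / (2 * 2428)
nu = 940.0 / 4856
nu = 0.1936 mol/L

0.1936 mol/L


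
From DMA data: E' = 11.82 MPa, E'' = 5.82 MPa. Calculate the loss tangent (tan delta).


tan delta = E'' / E'
= 5.82 / 11.82
= 0.4924

tan delta = 0.4924


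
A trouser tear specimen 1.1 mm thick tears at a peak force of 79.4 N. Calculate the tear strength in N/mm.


Tear strength = force / thickness
= 79.4 / 1.1
= 72.18 N/mm

72.18 N/mm


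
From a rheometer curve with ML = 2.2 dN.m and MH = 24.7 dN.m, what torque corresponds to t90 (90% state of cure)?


M90 = ML + 0.9 * (MH - ML)
M90 = 2.2 + 0.9 * (24.7 - 2.2)
M90 = 2.2 + 0.9 * 22.5
M90 = 22.45 dN.m

22.45 dN.m


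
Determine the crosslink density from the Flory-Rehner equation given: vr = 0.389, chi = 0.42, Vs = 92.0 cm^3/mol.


ln(1 - vr) = ln(1 - 0.389) = -0.4927
Numerator = -((-0.4927) + 0.389 + 0.42 * 0.389^2) = 0.0401
Denominator = 92.0 * (0.389^(1/3) - 0.389/2) = 49.2650
nu = 0.0401 / 49.2650 = 8.1404e-04 mol/cm^3

8.1404e-04 mol/cm^3


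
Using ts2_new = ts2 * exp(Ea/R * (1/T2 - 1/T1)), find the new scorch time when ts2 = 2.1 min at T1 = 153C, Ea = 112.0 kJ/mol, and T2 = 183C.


Convert temperatures: T1 = 153 + 273.15 = 426.15 K, T2 = 183 + 273.15 = 456.15 K
ts2_new = 2.1 * exp(112000 / 8.314 * (1/456.15 - 1/426.15))
1/T2 - 1/T1 = -1.5433e-04
ts2_new = 0.26 min

0.26 min


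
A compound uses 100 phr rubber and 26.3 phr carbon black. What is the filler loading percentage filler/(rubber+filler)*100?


Filler % = filler / (rubber + filler) * 100
= 26.3 / (100 + 26.3) * 100
= 26.3 / 126.3 * 100
= 20.82%

20.82%


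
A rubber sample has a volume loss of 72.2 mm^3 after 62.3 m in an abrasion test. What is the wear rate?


Rate = volume_loss / distance
= 72.2 / 62.3
= 1.159 mm^3/m

1.159 mm^3/m


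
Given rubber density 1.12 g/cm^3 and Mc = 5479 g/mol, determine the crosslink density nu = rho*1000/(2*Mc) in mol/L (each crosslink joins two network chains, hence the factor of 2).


nu = rho * 1000 / (2 * Mc)
nu = 1.12 * 1000 / (2 * 5479)
nu = 1120.0 / 10958
nu = 0.1022 mol/L

0.1022 mol/L


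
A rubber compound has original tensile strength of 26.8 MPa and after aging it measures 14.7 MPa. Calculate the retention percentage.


Retention = aged / original * 100
= 14.7 / 26.8 * 100
= 54.9%

54.9%


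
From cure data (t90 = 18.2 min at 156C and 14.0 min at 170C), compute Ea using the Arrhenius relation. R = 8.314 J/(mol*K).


T1 = 429.15 K, T2 = 443.15 K
1/T1 - 1/T2 = 7.3615e-05
ln(t1/t2) = ln(18.2/14.0) = 0.2624
Ea = 8.314 * 0.2624 / 7.3615e-05 = 29631.0155 J/mol
Ea = 29.63 kJ/mol

29.63 kJ/mol


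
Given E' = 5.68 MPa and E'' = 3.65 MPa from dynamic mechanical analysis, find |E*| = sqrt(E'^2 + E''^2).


|E*| = sqrt(E'^2 + E''^2)
= sqrt(5.68^2 + 3.65^2)
= sqrt(32.2624 + 13.3225)
= 6.752 MPa

6.752 MPa


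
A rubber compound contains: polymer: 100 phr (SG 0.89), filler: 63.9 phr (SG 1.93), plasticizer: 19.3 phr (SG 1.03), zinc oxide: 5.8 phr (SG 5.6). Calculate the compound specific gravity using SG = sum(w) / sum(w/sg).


Sum of weights = 189.0
Volume contributions:
  polymer: 100/0.89 = 112.3596
  filler: 63.9/1.93 = 33.1088
  plasticizer: 19.3/1.03 = 18.7379
  zinc oxide: 5.8/5.6 = 1.0357
Sum of volumes = 165.2419
SG = 189.0 / 165.2419 = 1.144

SG = 1.144


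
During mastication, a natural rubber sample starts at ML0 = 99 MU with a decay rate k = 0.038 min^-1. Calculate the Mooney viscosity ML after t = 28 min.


ML = ML0 * exp(-k * t)
ML = 99 * exp(-0.038 * 28)
ML = 99 * 0.3451
ML = 34.16 MU

34.16 MU


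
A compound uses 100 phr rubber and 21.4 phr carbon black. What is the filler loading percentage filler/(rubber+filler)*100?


Filler % = filler / (rubber + filler) * 100
= 21.4 / (100 + 21.4) * 100
= 21.4 / 121.4 * 100
= 17.63%

17.63%


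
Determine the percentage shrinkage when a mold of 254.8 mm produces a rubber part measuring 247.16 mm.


Shrinkage = (mold - part) / mold * 100
= (254.8 - 247.16) / 254.8 * 100
= 7.64 / 254.8 * 100
= 3.0%

3.0%


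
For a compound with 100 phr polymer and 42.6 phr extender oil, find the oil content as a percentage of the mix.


Oil % = oil / (100 + oil) * 100
= 42.6 / (100 + 42.6) * 100
= 42.6 / 142.6 * 100
= 29.87%

29.87%


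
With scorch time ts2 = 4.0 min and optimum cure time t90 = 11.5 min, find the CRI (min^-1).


CRI = 100 / (t90 - ts2)
= 100 / (11.5 - 4.0)
= 100 / 7.5
= 13.33 min^-1

13.33 min^-1


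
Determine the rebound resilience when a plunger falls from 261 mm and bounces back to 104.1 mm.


Resilience = h_rebound / h_drop * 100
= 104.1 / 261 * 100
= 39.9%

39.9%


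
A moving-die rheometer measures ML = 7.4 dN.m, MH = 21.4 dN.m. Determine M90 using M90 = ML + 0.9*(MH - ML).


M90 = ML + 0.9 * (MH - ML)
M90 = 7.4 + 0.9 * (21.4 - 7.4)
M90 = 7.4 + 0.9 * 14.0
M90 = 20.0 dN.m

20.0 dN.m


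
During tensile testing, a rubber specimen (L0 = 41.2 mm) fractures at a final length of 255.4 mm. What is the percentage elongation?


Elongation = (Lf - L0) / L0 * 100
= (255.4 - 41.2) / 41.2 * 100
= 214.2 / 41.2 * 100
= 519.9%

519.9%


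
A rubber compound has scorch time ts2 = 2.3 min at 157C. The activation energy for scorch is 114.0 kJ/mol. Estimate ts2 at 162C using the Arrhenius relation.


Convert temperatures: T1 = 157 + 273.15 = 430.15 K, T2 = 162 + 273.15 = 435.15 K
ts2_new = 2.3 * exp(114000 / 8.314 * (1/435.15 - 1/430.15))
1/T2 - 1/T1 = -2.6712e-05
ts2_new = 1.59 min

1.59 min


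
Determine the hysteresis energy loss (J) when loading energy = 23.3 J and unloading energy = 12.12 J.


Hysteresis loss = loading - unloading
= 23.3 - 12.12
= 11.18 J

11.18 J


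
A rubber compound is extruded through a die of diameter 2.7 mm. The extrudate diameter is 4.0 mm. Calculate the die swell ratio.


Die swell ratio = D_extrudate / D_die
= 4.0 / 2.7
= 1.481

Die swell = 1.481


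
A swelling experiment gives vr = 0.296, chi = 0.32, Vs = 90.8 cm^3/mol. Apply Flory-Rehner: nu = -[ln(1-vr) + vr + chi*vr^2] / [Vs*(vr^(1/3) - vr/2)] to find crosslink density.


ln(1 - vr) = ln(1 - 0.296) = -0.3510
Numerator = -((-0.3510) + 0.296 + 0.32 * 0.296^2) = 0.0269
Denominator = 90.8 * (0.296^(1/3) - 0.296/2) = 47.0747
nu = 0.0269 / 47.0747 = 5.7228e-04 mol/cm^3

5.7228e-04 mol/cm^3


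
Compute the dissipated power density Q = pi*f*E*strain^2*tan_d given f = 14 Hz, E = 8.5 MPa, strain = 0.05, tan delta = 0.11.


Q = pi * f * E * strain^2 * tan_d
= pi * 14 * 8.5 * 0.05^2 * 0.11
= pi * 14 * 8.5 * 0.0025 * 0.11
= 0.1028

Q = 0.1028


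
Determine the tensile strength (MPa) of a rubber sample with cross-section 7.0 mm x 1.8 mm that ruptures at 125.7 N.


Area = width * thickness = 7.0 * 1.8 = 12.6 mm^2
TS = force / area = 125.7 / 12.6 = 9.98 MPa

9.98 MPa


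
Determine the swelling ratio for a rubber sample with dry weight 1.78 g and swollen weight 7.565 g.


Q = W_swollen / W_dry
Q = 7.565 / 1.78
Q = 4.25

Q = 4.25


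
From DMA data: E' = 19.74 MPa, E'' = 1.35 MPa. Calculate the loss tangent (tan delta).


tan delta = E'' / E'
= 1.35 / 19.74
= 0.0684

tan delta = 0.0684


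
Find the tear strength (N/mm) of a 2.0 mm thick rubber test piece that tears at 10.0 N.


Tear strength = force / thickness
= 10.0 / 2.0
= 5.0 N/mm

5.0 N/mm


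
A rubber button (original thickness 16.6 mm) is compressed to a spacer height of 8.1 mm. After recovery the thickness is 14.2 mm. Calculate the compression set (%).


CS = (t0 - recovered) / (t0 - ts) * 100
= (16.6 - 14.2) / (16.6 - 8.1) * 100
= 2.4 / 8.5 * 100
= 28.2%

28.2%


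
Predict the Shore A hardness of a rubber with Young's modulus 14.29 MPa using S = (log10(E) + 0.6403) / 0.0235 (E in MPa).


log10(E) = 0.0235*S - 0.6403  =>  S = (log10(E) + 0.6403) / 0.0235
log10(14.29) = 1.155032
S = (1.155032 + 0.6403) / 0.0235 = 1.795332 / 0.0235
S = 76.4

Shore A = 76.4


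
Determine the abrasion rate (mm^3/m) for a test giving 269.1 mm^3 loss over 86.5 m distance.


Rate = volume_loss / distance
= 269.1 / 86.5
= 3.111 mm^3/m

3.111 mm^3/m


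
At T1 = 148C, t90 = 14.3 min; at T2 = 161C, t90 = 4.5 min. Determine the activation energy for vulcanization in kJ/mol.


T1 = 421.15 K, T2 = 434.15 K
1/T1 - 1/T2 = 7.1100e-05
ln(t1/t2) = ln(14.3/4.5) = 1.1562
Ea = 8.314 * 1.1562 / 7.1100e-05 = 135197.7720 J/mol
Ea = 135.2 kJ/mol

135.2 kJ/mol


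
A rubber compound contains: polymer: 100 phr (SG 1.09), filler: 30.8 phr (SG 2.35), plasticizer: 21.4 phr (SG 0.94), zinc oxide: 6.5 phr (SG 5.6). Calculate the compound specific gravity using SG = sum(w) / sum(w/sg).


Sum of weights = 158.7
Volume contributions:
  polymer: 100/1.09 = 91.7431
  filler: 30.8/2.35 = 13.1064
  plasticizer: 21.4/0.94 = 22.7660
  zinc oxide: 6.5/5.6 = 1.1607
Sum of volumes = 128.7762
SG = 158.7 / 128.7762 = 1.232

SG = 1.232


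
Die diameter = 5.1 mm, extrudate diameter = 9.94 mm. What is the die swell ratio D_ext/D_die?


Die swell ratio = D_extrudate / D_die
= 9.94 / 5.1
= 1.949

Die swell = 1.949


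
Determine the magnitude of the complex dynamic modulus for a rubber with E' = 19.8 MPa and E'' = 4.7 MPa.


|E*| = sqrt(E'^2 + E''^2)
= sqrt(19.8^2 + 4.7^2)
= sqrt(392.0400 + 22.0900)
= 20.35 MPa

20.35 MPa


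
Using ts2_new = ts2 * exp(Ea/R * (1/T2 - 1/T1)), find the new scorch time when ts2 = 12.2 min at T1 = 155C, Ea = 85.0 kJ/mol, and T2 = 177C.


Convert temperatures: T1 = 155 + 273.15 = 428.15 K, T2 = 177 + 273.15 = 450.15 K
ts2_new = 12.2 * exp(85000 / 8.314 * (1/450.15 - 1/428.15))
1/T2 - 1/T1 = -1.1415e-04
ts2_new = 3.8 min

3.8 min


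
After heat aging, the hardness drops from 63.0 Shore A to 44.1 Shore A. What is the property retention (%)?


Retention = aged / original * 100
= 44.1 / 63.0 * 100
= 70.0%

70.0%


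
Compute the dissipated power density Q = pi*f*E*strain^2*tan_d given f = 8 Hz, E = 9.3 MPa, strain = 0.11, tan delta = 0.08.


Q = pi * f * E * strain^2 * tan_d
= pi * 8 * 9.3 * 0.11^2 * 0.08
= pi * 8 * 9.3 * 0.0121 * 0.08
= 0.2263

Q = 0.2263


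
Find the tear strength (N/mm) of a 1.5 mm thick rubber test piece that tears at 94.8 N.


Tear strength = force / thickness
= 94.8 / 1.5
= 63.2 N/mm

63.2 N/mm


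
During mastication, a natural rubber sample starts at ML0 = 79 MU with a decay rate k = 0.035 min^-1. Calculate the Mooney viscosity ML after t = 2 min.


ML = ML0 * exp(-k * t)
ML = 79 * exp(-0.035 * 2)
ML = 79 * 0.9324
ML = 73.66 MU

73.66 MU


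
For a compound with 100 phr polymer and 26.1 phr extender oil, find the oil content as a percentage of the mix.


Oil % = oil / (100 + oil) * 100
= 26.1 / (100 + 26.1) * 100
= 26.1 / 126.1 * 100
= 20.7%

20.7%


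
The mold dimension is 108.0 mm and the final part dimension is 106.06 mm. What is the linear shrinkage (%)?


Shrinkage = (mold - part) / mold * 100
= (108.0 - 106.06) / 108.0 * 100
= 1.94 / 108.0 * 100
= 1.8%

1.8%


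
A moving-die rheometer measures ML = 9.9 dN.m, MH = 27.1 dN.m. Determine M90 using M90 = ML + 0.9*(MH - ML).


M90 = ML + 0.9 * (MH - ML)
M90 = 9.9 + 0.9 * (27.1 - 9.9)
M90 = 9.9 + 0.9 * 17.2
M90 = 25.38 dN.m

25.38 dN.m


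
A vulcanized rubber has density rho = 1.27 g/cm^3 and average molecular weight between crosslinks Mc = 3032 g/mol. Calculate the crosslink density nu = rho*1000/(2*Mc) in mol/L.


nu = rho * 1000 / (2 * Mc)
nu = 1.27 * 1000 / (2 * 3032)
nu = 1270.0 / 6064
nu = 0.2094 mol/L

0.2094 mol/L


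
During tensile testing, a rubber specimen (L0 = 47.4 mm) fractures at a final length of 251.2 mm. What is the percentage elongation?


Elongation = (Lf - L0) / L0 * 100
= (251.2 - 47.4) / 47.4 * 100
= 203.8 / 47.4 * 100
= 430.0%

430.0%


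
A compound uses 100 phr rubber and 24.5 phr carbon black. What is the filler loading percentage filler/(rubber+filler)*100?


Filler % = filler / (rubber + filler) * 100
= 24.5 / (100 + 24.5) * 100
= 24.5 / 124.5 * 100
= 19.68%

19.68%


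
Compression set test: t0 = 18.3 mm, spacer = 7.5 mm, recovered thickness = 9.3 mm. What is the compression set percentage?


CS = (t0 - recovered) / (t0 - ts) * 100
= (18.3 - 9.3) / (18.3 - 7.5) * 100
= 9.0 / 10.8 * 100
= 83.3%

83.3%


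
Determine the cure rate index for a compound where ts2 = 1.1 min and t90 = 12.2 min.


CRI = 100 / (t90 - ts2)
= 100 / (12.2 - 1.1)
= 100 / 11.1
= 9.01 min^-1

9.01 min^-1


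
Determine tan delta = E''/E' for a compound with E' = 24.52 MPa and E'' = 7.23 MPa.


tan delta = E'' / E'
= 7.23 / 24.52
= 0.2949

tan delta = 0.2949


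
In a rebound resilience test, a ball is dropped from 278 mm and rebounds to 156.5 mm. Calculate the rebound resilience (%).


Resilience = h_rebound / h_drop * 100
= 156.5 / 278 * 100
= 56.3%

56.3%


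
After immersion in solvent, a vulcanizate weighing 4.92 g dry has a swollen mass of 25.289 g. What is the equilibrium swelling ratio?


Q = W_swollen / W_dry
Q = 25.289 / 4.92
Q = 5.14

Q = 5.14


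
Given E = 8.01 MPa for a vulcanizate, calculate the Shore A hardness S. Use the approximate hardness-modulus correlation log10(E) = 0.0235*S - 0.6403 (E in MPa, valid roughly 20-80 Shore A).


log10(E) = 0.0235*S - 0.6403  =>  S = (log10(E) + 0.6403) / 0.0235
log10(8.01) = 0.903633
S = (0.903633 + 0.6403) / 0.0235 = 1.543933 / 0.0235
S = 65.7

Shore A = 65.7


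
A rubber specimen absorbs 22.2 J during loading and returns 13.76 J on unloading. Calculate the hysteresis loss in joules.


Hysteresis loss = loading - unloading
= 22.2 - 13.76
= 8.44 J

8.44 J


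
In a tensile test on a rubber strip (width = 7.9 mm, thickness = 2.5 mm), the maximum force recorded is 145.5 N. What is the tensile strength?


Area = width * thickness = 7.9 * 2.5 = 19.75 mm^2
TS = force / area = 145.5 / 19.75 = 7.37 MPa

7.37 MPa


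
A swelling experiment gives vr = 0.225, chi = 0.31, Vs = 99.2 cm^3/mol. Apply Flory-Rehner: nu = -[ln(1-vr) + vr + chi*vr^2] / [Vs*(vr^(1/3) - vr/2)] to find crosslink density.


ln(1 - vr) = ln(1 - 0.225) = -0.2549
Numerator = -((-0.2549) + 0.225 + 0.31 * 0.225^2) = 0.0142
Denominator = 99.2 * (0.225^(1/3) - 0.225/2) = 49.1754
nu = 0.0142 / 49.1754 = 2.8873e-04 mol/cm^3

2.8873e-04 mol/cm^3


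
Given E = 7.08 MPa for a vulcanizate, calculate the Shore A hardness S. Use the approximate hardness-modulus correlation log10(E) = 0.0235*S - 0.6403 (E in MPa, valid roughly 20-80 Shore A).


log10(E) = 0.0235*S - 0.6403  =>  S = (log10(E) + 0.6403) / 0.0235
log10(7.08) = 0.850033
S = (0.850033 + 0.6403) / 0.0235 = 1.490333 / 0.0235
S = 63.4

Shore A = 63.4


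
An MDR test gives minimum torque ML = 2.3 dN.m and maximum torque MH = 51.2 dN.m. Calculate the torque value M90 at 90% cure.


M90 = ML + 0.9 * (MH - ML)
M90 = 2.3 + 0.9 * (51.2 - 2.3)
M90 = 2.3 + 0.9 * 48.9
M90 = 46.31 dN.m

46.31 dN.m


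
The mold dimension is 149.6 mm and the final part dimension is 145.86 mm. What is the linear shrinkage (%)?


Shrinkage = (mold - part) / mold * 100
= (149.6 - 145.86) / 149.6 * 100
= 3.74 / 149.6 * 100
= 2.5%

2.5%


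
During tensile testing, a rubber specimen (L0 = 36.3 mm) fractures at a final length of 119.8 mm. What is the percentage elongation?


Elongation = (Lf - L0) / L0 * 100
= (119.8 - 36.3) / 36.3 * 100
= 83.5 / 36.3 * 100
= 230.0%

230.0%


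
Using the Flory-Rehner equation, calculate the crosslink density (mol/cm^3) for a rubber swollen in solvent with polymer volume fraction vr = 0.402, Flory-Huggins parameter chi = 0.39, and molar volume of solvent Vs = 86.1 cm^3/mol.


ln(1 - vr) = ln(1 - 0.402) = -0.5142
Numerator = -((-0.5142) + 0.402 + 0.39 * 0.402^2) = 0.0491
Denominator = 86.1 * (0.402^(1/3) - 0.402/2) = 46.2385
nu = 0.0491 / 46.2385 = 0.0011 mol/cm^3

0.0011 mol/cm^3
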